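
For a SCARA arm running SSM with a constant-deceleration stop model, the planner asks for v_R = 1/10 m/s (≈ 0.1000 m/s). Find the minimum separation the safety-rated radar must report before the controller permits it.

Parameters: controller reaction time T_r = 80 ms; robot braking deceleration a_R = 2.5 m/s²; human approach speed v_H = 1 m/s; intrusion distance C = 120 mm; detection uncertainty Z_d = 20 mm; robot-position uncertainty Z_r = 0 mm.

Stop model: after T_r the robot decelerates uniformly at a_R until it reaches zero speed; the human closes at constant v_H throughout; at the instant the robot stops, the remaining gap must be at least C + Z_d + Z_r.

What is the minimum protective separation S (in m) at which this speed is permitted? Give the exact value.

T_s = v_R/a_R = (1/10)/(5/2) = 0.0400 s
reaction-phase robot travel = 0.1000·0.0800 = 0.0080 m
braking distance = 0.1000²/(2·2.5000) = 0.0020 m
human over T_r+T_s: 1.0000·(0.0800+0.0400) = 0.1200 m
C+Z_d+Z_r = 0.1200+0.0200+0.0000 = 0.1400 m
S_min ≈ 0.0080+0.0020+0.1200+0.1400  ⇒  S_min = 27/100 m

S_min = 27/100 m = 0.2700 m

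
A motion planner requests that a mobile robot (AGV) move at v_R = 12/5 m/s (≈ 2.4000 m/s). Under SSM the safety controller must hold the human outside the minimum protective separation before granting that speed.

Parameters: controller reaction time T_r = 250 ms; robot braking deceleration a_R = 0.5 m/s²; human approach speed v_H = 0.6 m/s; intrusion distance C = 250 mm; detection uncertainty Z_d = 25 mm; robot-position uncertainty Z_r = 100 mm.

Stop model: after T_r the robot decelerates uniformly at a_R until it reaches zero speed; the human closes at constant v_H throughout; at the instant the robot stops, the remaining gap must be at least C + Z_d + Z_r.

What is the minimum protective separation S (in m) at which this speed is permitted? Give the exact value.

T_s = v_R/a_R = (12/5)/(1/2) = 4.8000 s
reaction-phase robot travel = 2.4000·0.2500 = 0.6000 m
robot under decel: 2.4000²/(2·0.5000) = 5.7600 m
human over T_r+T_s: 0.6000·(0.2500+4.8000) = 3.0300 m
C+Z_d+Z_r = 0.2500+0.0250+0.1000 = 0.3750 m
S_min ≈ 0.6000+5.7600+3.0300+0.3750  ⇒  S_min = 1953/200 m

S_min = 1953/200 m = 9.7650 m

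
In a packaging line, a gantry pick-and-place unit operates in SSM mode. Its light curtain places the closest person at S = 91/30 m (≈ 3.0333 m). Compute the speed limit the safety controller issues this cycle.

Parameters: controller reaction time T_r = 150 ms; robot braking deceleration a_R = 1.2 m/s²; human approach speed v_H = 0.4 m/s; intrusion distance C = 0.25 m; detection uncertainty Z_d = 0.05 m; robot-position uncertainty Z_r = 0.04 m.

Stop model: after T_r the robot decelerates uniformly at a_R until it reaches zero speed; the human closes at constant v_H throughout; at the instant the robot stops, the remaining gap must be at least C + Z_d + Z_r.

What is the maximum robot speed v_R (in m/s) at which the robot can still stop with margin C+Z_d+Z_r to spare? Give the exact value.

v_R_max = 2 m/s = 2.0000 m/s

quadratic (5/12)·v² + (29/60)·v + (-79/30) = 0
  disc = (29/60)² − 4·(5/12)·(-79/30) = 1849/400 ; √disc = 43/20
  v_R = (−(29/60) + 43/20) / (2·(5/12)) = 2 m/s
check:
stop time T_s = 2/(6/5) = 1.6667 s
reaction-phase robot travel = 2.0000·0.1500 = 0.3000 m
braking distance = 2.0000²/(2·1.2000) = 1.6667 m
human over T_r+T_s: 0.4000·(0.1500+1.6667) = 0.7267 m
C+Z_d+Z_r = 0.2500+0.0500+0.0400 = 0.3400 m
sum ≈ 0.3000+1.6667+0.7267+0.3400 ≈ 3.0333 m = S ✓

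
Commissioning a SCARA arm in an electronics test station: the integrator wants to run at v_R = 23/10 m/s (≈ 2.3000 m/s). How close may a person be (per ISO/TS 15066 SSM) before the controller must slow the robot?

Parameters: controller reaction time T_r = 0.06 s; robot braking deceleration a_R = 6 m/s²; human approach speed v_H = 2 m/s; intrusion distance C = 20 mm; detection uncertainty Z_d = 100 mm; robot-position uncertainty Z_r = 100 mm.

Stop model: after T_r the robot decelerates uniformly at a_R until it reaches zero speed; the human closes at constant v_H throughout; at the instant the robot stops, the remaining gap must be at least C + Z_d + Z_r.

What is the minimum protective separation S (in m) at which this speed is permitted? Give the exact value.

S_min = 3371/2000 m = 1.6855 m

T_s = v_R/a_R = (23/10)/6 = 0.3833 s
robot covers v_R·T_r = 2.3000·0.0600 = 0.1380 m before braking
robot covers 2.3000·0.3833 − ½·6.0000·0.3833² = 0.4408 m while stopping
human closes 2.0000·0.4433 = 0.8867 m
residual clearance needed = 0.0200+0.1000+0.1000 = 0.2200 m
S_min ≈ 0.1380+0.4408+0.8867+0.2200  ⇒  S_min = 3371/2000 m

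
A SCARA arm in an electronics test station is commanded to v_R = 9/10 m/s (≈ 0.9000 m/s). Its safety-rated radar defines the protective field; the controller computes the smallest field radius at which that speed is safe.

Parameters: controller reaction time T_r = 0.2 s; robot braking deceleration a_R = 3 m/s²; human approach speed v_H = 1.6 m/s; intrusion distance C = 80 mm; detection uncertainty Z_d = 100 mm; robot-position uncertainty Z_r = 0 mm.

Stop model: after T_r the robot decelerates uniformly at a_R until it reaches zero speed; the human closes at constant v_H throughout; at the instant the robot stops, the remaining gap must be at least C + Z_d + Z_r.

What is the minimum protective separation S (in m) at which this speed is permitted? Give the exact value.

S_min = 259/200 m = 1.2950 m

stop time T_s = (9/10)/3 = 0.3000 s
reaction-phase robot travel = 0.9000·0.2000 = 0.1800 m
braking distance = 0.9000²/(2·3.0000) = 0.1350 m
human closes 1.6000·0.5000 = 0.8000 m
margins: 0.0800+0.1000+0.0000 = 0.1800 m
S_min ≈ 0.1800+0.1350+0.8000+0.1800  ⇒  S_min = 259/200 m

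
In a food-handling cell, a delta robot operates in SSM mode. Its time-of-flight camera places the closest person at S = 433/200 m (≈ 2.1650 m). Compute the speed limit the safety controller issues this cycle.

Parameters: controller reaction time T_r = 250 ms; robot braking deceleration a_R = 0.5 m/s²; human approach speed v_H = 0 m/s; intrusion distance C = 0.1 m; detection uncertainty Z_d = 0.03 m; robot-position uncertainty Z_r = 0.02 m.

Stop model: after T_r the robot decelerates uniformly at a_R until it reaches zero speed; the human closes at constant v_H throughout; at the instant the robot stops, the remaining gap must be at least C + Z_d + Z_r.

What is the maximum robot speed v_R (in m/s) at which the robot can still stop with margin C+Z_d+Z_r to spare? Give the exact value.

v_R_max = 13/10 m/s = 1.3000 m/s

collect terms ⇒ (1)·v_R² + (1/4)·v_R + (-403/200) = 0
  disc = (1/4)² − 4·(1)·(-403/200) = 3249/400 ; √disc = 57/20
  v_R = (−(1/4) + 57/20) / (2·(1)) = 13/10 m/s
check:
stop time T_s = (13/10)/(1/2) = 2.6000 s
robot covers v_R·T_r = 1.3000·0.2500 = 0.3250 m before braking
robot under decel: 1.3000²/(2·0.5000) = 1.6900 m
human over T_r+T_s: 0.0000·(0.2500+2.6000) = 0.0000 m
C+Z_d+Z_r = 0.1000+0.0300+0.0200 = 0.1500 m
sum ≈ 0.3250+1.6900+0.0000+0.1500 ≈ 2.1650 m = S ✓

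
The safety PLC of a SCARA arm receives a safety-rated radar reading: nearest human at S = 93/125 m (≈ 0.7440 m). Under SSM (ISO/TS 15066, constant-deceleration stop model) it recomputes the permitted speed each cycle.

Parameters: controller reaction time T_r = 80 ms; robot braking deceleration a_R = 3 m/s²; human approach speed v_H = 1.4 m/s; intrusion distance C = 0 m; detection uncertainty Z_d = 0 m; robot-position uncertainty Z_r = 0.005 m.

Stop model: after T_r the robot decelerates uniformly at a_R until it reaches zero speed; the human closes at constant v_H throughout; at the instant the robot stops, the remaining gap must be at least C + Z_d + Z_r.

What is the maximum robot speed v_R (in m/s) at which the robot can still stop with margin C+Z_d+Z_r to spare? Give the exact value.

at the boundary: (1/6)·v² + (41/75)·v + (-627/1000) = 0
  disc = (41/75)² − 4·(1/6)·(-627/1000) = 16129/22500 ; √disc = 127/150
  v_R = (−(41/75) + 127/150) / (2·(1/6)) = 9/10 m/s
check:
stop time T_s = (9/10)/3 = 0.3000 s
reaction-phase robot travel = 0.9000·0.0800 = 0.0720 m
braking distance = 0.9000²/(2·3.0000) = 0.1350 m
person approaches 1.4000·(0.0800+0.3000) = 0.5320 m
margins: 0.0000+0.0000+0.0050 = 0.0050 m
sum ≈ 0.0720+0.1350+0.5320+0.0050 ≈ 0.7440 m = S ✓

v_R_max = 9/10 m/s = 0.9000 m/s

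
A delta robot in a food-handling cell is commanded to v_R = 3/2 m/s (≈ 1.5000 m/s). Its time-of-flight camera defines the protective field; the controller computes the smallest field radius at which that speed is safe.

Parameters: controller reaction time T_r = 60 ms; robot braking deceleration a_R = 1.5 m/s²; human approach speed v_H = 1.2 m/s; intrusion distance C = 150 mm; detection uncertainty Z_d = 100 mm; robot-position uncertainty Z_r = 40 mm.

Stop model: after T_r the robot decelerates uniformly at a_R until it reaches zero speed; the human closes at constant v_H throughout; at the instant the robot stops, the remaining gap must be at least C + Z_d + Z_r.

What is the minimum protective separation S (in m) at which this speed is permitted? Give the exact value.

T_s = v_R/a_R = (3/2)/(3/2) = 1.0000 s
reaction-phase robot travel = 1.5000·0.0600 = 0.0900 m
braking distance = 1.5000²/(2·1.5000) = 0.7500 m
human closes 1.2000·1.0600 = 1.2720 m
C+Z_d+Z_r = 0.1500+0.1000+0.0400 = 0.2900 m
S_min ≈ 0.0900+0.7500+1.2720+0.2900  ⇒  S_min = 1201/500 m

S_min = 1201/500 m = 2.4020 m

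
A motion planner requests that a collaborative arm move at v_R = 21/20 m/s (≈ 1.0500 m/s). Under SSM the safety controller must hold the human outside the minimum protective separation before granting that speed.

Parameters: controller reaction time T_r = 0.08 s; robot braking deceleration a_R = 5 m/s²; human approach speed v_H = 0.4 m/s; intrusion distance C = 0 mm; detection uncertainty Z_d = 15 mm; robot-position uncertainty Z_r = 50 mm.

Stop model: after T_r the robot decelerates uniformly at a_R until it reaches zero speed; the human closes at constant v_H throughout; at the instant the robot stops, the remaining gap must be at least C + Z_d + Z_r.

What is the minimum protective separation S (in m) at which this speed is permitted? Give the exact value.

braking lasts T_s = (21/20)/5 = 0.2100 s
robot covers v_R·T_r = 1.0500·0.0800 = 0.0840 m before braking
robot under decel: 1.0500²/(2·5.0000) = 0.1103 m
human over T_r+T_s: 0.4000·(0.0800+0.2100) = 0.1160 m
residual clearance needed = 0.0000+0.0150+0.0500 = 0.0650 m
S_min ≈ 0.0840+0.1103+0.1160+0.0650  ⇒  S_min = 1501/4000 m

S_min = 1501/4000 m = 0.3752 m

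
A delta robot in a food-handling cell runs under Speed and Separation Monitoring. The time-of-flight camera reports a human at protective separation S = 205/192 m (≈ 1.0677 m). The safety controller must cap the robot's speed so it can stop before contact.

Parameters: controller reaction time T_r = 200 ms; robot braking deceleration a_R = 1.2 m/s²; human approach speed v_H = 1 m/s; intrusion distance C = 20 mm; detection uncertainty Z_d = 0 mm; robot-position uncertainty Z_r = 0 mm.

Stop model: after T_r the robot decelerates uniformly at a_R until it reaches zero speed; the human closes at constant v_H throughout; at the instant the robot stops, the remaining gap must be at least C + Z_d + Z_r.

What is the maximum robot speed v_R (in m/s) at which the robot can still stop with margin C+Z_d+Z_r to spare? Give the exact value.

v_R_max = 13/20 m/s = 0.6500 m/s

at the boundary: (5/12)·v² + (31/30)·v + (-4069/4800) = 0
  disc = (31/30)² − 4·(5/12)·(-4069/4800) = 3969/1600 ; √disc = 63/40
  v_R = (−(31/30) + 63/40) / (2·(5/12)) = 13/20 m/s
check:
T_s = v_R/a_R = (13/20)/(6/5) = 0.5417 s
reaction-phase robot travel = 0.6500·0.2000 = 0.1300 m
robot under decel: 0.6500²/(2·1.2000) = 0.1760 m
human closes 1.0000·0.7417 = 0.7417 m
C+Z_d+Z_r = 0.0200+0.0000+0.0000 = 0.0200 m
sum ≈ 0.1300+0.1760+0.7417+0.0200 ≈ 1.0677 m = S ✓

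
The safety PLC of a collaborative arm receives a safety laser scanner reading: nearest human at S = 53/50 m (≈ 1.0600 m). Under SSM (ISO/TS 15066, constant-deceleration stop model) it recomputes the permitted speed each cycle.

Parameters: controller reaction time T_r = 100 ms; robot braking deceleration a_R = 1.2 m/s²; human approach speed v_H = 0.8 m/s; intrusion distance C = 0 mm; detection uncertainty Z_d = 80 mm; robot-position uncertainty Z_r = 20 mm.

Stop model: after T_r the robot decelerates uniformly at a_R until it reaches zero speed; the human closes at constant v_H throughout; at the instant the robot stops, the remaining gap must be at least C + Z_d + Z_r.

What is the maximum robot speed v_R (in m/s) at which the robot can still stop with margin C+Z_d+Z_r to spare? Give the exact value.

collect terms ⇒ (5/12)·v_R² + (23/30)·v_R + (-22/25) = 0
  disc = (23/30)² − 4·(5/12)·(-22/25) = 1849/900 ; √disc = 43/30
  v_R = (−(23/30) + 43/30) / (2·(5/12)) = 4/5 m/s
check:
T_s = v_R/a_R = (4/5)/(6/5) = 0.6667 s
robot in T_r: 0.8000·0.1000 = 0.0800 m
robot under decel: 0.8000²/(2·1.2000) = 0.2667 m
human closes 0.8000·0.7667 = 0.6133 m
C+Z_d+Z_r = 0.0000+0.0800+0.0200 = 0.1000 m
sum ≈ 0.0800+0.2667+0.6133+0.1000 ≈ 1.0600 m = S ✓

v_R_max = 4/5 m/s = 0.8000 m/s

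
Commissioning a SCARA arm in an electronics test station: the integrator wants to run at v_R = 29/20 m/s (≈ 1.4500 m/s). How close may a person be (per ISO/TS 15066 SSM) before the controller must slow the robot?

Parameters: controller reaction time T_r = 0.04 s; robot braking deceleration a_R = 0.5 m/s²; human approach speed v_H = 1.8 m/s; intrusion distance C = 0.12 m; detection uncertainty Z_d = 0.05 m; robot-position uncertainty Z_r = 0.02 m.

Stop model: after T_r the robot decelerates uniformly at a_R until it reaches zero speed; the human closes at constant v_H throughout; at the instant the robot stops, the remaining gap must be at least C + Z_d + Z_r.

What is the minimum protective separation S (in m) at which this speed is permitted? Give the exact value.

S_min = 3057/400 m = 7.6425 m

T_s = v_R/a_R = (29/20)/(1/2) = 2.9000 s
robot in T_r: 1.4500·0.0400 = 0.0580 m
robot covers 1.4500·2.9000 − ½·0.5000·2.9000² = 2.1025 m while stopping
human closes 1.8000·2.9400 = 5.2920 m
margins: 0.1200+0.0500+0.0200 = 0.1900 m
S_min ≈ 0.0580+2.1025+5.2920+0.1900  ⇒  S_min = 3057/400 m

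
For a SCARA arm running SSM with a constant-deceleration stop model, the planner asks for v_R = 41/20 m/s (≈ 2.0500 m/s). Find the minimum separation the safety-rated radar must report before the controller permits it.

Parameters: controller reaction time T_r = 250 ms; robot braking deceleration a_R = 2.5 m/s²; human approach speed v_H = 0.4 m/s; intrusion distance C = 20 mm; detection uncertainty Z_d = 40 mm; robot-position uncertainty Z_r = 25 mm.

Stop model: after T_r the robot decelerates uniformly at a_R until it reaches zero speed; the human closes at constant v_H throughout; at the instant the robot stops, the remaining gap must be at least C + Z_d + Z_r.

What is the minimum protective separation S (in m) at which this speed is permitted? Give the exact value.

S_min = 933/500 m = 1.8660 m

T_s = v_R/a_R = (41/20)/(5/2) = 0.8200 s
reaction-phase robot travel = 2.0500·0.2500 = 0.5125 m
robot covers 2.0500·0.8200 − ½·2.5000·0.8200² = 0.8405 m while stopping
person approaches 0.4000·(0.2500+0.8200) = 0.4280 m
residual clearance needed = 0.0200+0.0400+0.0250 = 0.0850 m
S_min ≈ 0.5125+0.8405+0.4280+0.0850  ⇒  S_min = 933/500 m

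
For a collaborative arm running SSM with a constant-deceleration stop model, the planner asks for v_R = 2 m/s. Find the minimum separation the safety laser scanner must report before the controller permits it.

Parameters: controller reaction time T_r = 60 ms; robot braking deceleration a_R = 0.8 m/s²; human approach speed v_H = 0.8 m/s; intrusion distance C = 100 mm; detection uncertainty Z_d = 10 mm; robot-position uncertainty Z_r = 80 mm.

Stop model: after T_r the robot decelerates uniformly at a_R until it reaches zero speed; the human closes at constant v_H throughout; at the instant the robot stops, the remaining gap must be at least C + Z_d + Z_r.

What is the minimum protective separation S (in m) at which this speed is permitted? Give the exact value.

stop time T_s = 2/(4/5) = 2.5000 s
robot covers v_R·T_r = 2.0000·0.0600 = 0.1200 m before braking
braking distance = 2.0000²/(2·0.8000) = 2.5000 m
human over T_r+T_s: 0.8000·(0.0600+2.5000) = 2.0480 m
C+Z_d+Z_r = 0.1000+0.0100+0.0800 = 0.1900 m
S_min ≈ 0.1200+2.5000+2.0480+0.1900  ⇒  S_min = 2429/500 m

S_min = 2429/500 m = 4.8580 m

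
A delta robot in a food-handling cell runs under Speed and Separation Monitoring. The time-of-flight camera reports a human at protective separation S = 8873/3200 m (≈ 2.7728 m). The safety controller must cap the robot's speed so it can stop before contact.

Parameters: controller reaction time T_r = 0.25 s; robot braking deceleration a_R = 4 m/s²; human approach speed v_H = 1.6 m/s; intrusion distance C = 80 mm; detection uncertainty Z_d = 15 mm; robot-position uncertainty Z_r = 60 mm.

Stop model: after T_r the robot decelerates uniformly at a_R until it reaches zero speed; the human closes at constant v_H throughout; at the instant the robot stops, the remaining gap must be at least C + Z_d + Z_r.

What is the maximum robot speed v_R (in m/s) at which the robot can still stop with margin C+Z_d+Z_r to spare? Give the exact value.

at the boundary: (1/8)·v² + (13/20)·v + (-7097/3200) = 0
  disc = (13/20)² − 4·(1/8)·(-7097/3200) = 9801/6400 ; √disc = 99/80
  v_R = (−(13/20) + 99/80) / (2·(1/8)) = 47/20 m/s
check:
T_s = v_R/a_R = (47/20)/4 = 0.5875 s
robot covers v_R·T_r = 2.3500·0.2500 = 0.5875 m before braking
braking distance = 2.3500²/(2·4.0000) = 0.6903 m
human over T_r+T_s: 1.6000·(0.2500+0.5875) = 1.3400 m
margins: 0.0800+0.0150+0.0600 = 0.1550 m
sum ≈ 0.5875+0.6903+1.3400+0.1550 ≈ 2.7728 m = S ✓

v_R_max = 47/20 m/s = 2.3500 m/s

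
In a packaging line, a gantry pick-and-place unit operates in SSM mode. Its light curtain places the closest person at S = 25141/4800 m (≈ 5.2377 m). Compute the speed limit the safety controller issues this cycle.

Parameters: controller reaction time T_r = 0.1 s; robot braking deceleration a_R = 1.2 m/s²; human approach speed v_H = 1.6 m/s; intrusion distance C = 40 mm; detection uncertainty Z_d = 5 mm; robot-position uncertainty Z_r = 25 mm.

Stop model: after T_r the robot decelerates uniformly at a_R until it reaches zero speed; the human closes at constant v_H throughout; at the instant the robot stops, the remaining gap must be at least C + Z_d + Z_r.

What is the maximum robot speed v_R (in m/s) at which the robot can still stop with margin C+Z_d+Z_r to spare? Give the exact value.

v_R_max = 43/20 m/s = 2.1500 m/s

collect terms ⇒ (5/12)·v_R² + (43/30)·v_R + (-24037/4800) = 0
  disc = (43/30)² − 4·(5/12)·(-24037/4800) = 16641/1600 ; √disc = 129/40
  v_R = (−(43/30) + 129/40) / (2·(5/12)) = 43/20 m/s
check:
braking lasts T_s = (43/20)/(6/5) = 1.7917 s
robot in T_r: 2.1500·0.1000 = 0.2150 m
robot covers 2.1500·1.7917 − ½·1.2000·1.7917² = 1.9260 m while stopping
human closes 1.6000·1.8917 = 3.0267 m
margins: 0.0400+0.0050+0.0250 = 0.0700 m
sum ≈ 0.2150+1.9260+3.0267+0.0700 ≈ 5.2377 m = S ✓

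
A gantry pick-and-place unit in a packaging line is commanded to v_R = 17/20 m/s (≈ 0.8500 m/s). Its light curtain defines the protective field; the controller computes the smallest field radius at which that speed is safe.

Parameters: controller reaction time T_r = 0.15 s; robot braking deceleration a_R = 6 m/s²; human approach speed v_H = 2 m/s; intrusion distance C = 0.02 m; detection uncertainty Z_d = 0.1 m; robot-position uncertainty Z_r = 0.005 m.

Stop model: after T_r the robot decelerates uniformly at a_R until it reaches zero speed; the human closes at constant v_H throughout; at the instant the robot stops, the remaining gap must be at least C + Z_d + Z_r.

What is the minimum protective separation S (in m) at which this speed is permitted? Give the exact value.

S_min = 4301/4800 m = 0.8960 m

T_s = v_R/a_R = (17/20)/6 = 0.1417 s
robot covers v_R·T_r = 0.8500·0.1500 = 0.1275 m before braking
braking distance = 0.8500²/(2·6.0000) = 0.0602 m
human over T_r+T_s: 2.0000·(0.1500+0.1417) = 0.5833 m
margins: 0.0200+0.1000+0.0050 = 0.1250 m
S_min ≈ 0.1275+0.0602+0.5833+0.1250  ⇒  S_min = 4301/4800 m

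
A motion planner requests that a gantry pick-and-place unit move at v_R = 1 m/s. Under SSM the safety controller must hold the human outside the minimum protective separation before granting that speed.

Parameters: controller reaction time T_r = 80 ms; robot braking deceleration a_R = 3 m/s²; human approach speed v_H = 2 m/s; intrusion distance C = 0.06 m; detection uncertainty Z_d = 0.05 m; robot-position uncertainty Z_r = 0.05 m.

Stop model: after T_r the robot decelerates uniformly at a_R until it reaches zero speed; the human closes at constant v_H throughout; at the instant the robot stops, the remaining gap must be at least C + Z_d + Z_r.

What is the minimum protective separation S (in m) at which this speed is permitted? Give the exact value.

braking lasts T_s = 1/3 = 0.3333 s
reaction-phase robot travel = 1.0000·0.0800 = 0.0800 m
robot under decel: 1.0000²/(2·3.0000) = 0.1667 m
human closes 2.0000·0.4133 = 0.8267 m
C+Z_d+Z_r = 0.0600+0.0500+0.0500 = 0.1600 m
S_min ≈ 0.0800+0.1667+0.8267+0.1600  ⇒  S_min = 37/30 m

S_min = 37/30 m = 1.2333 m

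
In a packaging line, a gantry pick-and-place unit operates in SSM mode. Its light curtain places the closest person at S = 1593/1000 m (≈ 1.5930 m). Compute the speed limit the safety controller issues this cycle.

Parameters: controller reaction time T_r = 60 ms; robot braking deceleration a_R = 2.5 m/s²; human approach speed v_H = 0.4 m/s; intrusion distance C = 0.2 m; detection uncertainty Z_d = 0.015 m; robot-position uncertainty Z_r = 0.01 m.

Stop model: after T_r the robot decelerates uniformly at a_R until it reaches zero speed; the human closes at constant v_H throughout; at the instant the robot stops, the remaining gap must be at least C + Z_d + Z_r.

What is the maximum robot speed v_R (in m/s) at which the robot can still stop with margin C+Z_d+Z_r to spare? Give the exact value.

collect terms ⇒ (1/5)·v_R² + (11/50)·v_R + (-168/125) = 0
  disc = (11/50)² − 4·(1/5)·(-168/125) = 2809/2500 ; √disc = 53/50
  v_R = (−(11/50) + 53/50) / (2·(1/5)) = 21/10 m/s
check:
stop time T_s = (21/10)/(5/2) = 0.8400 s
reaction-phase robot travel = 2.1000·0.0600 = 0.1260 m
robot under decel: 2.1000²/(2·2.5000) = 0.8820 m
human over T_r+T_s: 0.4000·(0.0600+0.8400) = 0.3600 m
margins: 0.2000+0.0150+0.0100 = 0.2250 m
sum ≈ 0.1260+0.8820+0.3600+0.2250 ≈ 1.5930 m = S ✓

v_R_max = 21/10 m/s = 2.1000 m/s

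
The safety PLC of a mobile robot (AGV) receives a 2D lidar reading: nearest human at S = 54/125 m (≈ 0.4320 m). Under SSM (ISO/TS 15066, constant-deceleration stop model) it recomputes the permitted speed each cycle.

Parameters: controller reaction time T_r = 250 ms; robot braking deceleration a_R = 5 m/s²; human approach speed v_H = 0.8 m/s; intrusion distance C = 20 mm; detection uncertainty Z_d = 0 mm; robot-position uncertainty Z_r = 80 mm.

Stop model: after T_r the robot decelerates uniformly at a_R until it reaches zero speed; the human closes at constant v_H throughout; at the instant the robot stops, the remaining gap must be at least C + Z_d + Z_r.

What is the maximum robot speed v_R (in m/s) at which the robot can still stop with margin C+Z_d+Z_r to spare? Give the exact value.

at the boundary: (1/10)·v² + (41/100)·v + (-33/250) = 0
  disc = (41/100)² − 4·(1/10)·(-33/250) = 2209/10000 ; √disc = 47/100
  v_R = (−(41/100) + 47/100) / (2·(1/10)) = 3/10 m/s
check:
stop time T_s = (3/10)/5 = 0.0600 s
robot covers v_R·T_r = 0.3000·0.2500 = 0.0750 m before braking
robot covers 0.3000·0.0600 − ½·5.0000·0.0600² = 0.0090 m while stopping
human over T_r+T_s: 0.8000·(0.2500+0.0600) = 0.2480 m
residual clearance needed = 0.0200+0.0000+0.0800 = 0.1000 m
sum ≈ 0.0750+0.0090+0.2480+0.1000 ≈ 0.4320 m = S ✓

v_R_max = 3/10 m/s = 0.3000 m/s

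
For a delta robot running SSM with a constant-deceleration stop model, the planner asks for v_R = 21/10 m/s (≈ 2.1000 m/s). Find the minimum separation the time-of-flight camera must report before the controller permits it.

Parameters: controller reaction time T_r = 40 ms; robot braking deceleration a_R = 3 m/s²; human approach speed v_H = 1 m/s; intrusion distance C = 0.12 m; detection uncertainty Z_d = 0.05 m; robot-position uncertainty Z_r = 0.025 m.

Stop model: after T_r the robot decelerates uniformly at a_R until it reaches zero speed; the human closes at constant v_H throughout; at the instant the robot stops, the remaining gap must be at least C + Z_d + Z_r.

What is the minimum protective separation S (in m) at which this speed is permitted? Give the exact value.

T_s = v_R/a_R = (21/10)/3 = 0.7000 s
robot covers v_R·T_r = 2.1000·0.0400 = 0.0840 m before braking
robot covers 2.1000·0.7000 − ½·3.0000·0.7000² = 0.7350 m while stopping
human closes 1.0000·0.7400 = 0.7400 m
C+Z_d+Z_r = 0.1200+0.0500+0.0250 = 0.1950 m
S_min ≈ 0.0840+0.7350+0.7400+0.1950  ⇒  S_min = 877/500 m

S_min = 877/500 m = 1.7540 m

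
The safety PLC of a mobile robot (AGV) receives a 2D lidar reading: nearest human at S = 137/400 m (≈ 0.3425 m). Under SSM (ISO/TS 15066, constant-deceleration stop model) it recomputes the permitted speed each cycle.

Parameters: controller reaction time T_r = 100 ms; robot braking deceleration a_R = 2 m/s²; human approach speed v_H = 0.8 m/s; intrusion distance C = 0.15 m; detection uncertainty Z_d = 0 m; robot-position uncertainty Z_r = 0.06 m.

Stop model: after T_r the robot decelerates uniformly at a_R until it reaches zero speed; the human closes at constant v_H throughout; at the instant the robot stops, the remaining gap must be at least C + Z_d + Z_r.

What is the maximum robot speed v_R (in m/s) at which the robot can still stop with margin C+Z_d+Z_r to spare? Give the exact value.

at the boundary: (1/4)·v² + (1/2)·v + (-21/400) = 0
  disc = (1/2)² − 4·(1/4)·(-21/400) = 121/400 ; √disc = 11/20
  v_R = (−(1/2) + 11/20) / (2·(1/4)) = 1/10 m/s
check:
stop time T_s = (1/10)/2 = 0.0500 s
robot in T_r: 0.1000·0.1000 = 0.0100 m
braking distance = 0.1000²/(2·2.0000) = 0.0025 m
person approaches 0.8000·(0.1000+0.0500) = 0.1200 m
margins: 0.1500+0.0000+0.0600 = 0.2100 m
sum ≈ 0.0100+0.0025+0.1200+0.2100 ≈ 0.3425 m = S ✓

v_R_max = 1/10 m/s = 0.1000 m/s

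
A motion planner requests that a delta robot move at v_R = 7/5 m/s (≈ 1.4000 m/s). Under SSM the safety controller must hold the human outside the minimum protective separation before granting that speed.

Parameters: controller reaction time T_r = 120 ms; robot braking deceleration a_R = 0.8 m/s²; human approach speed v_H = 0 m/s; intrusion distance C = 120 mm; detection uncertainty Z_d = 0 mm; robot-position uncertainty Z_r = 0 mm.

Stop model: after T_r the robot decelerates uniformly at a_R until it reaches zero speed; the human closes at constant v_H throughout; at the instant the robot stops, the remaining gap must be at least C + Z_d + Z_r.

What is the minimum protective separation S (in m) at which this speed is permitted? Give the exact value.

T_s = v_R/a_R = (7/5)/(4/5) = 1.7500 s
reaction-phase robot travel = 1.4000·0.1200 = 0.1680 m
braking distance = 1.4000²/(2·0.8000) = 1.2250 m
person approaches 0.0000·(0.1200+1.7500) = 0.0000 m
residual clearance needed = 0.1200+0.0000+0.0000 = 0.1200 m
S_min ≈ 0.1680+1.2250+0.0000+0.1200  ⇒  S_min = 1513/1000 m

S_min = 1513/1000 m = 1.5130 m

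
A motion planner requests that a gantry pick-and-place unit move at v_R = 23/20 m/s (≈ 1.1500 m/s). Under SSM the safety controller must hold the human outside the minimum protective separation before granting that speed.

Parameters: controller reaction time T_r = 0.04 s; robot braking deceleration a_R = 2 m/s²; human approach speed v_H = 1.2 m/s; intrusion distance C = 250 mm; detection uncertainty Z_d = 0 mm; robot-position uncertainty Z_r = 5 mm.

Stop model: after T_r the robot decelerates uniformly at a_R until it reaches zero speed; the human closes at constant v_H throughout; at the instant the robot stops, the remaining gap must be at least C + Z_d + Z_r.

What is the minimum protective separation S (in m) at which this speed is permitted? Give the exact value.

S_min = 10957/8000 m = 1.3696 m

T_s = v_R/a_R = (23/20)/2 = 0.5750 s
reaction-phase robot travel = 1.1500·0.0400 = 0.0460 m
braking distance = 1.1500²/(2·2.0000) = 0.3306 m
human closes 1.2000·0.6150 = 0.7380 m
residual clearance needed = 0.2500+0.0000+0.0050 = 0.2550 m
S_min ≈ 0.0460+0.3306+0.7380+0.2550  ⇒  S_min = 10957/8000 m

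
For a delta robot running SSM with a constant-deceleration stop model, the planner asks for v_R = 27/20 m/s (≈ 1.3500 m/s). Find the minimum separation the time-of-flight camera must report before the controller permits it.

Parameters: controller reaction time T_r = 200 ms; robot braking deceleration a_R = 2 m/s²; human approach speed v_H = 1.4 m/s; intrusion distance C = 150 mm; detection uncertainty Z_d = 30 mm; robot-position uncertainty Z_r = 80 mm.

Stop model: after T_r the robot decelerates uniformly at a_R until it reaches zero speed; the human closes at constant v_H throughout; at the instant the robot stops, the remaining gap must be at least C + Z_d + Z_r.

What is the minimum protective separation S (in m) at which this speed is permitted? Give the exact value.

T_s = v_R/a_R = (27/20)/2 = 0.6750 s
robot covers v_R·T_r = 1.3500·0.2000 = 0.2700 m before braking
braking distance = 1.3500²/(2·2.0000) = 0.4556 m
human over T_r+T_s: 1.4000·(0.2000+0.6750) = 1.2250 m
residual clearance needed = 0.1500+0.0300+0.0800 = 0.2600 m
S_min ≈ 0.2700+0.4556+1.2250+0.2600  ⇒  S_min = 3537/1600 m

S_min = 3537/1600 m = 2.2106 m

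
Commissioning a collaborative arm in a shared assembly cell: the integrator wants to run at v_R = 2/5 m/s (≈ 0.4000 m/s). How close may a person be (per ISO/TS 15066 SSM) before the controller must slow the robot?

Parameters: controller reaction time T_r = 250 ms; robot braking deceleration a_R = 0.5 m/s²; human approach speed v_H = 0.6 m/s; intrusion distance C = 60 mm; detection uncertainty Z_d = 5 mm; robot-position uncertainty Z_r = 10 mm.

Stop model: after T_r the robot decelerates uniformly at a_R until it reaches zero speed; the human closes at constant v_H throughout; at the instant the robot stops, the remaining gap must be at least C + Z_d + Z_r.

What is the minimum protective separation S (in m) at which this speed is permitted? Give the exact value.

S_min = 193/200 m = 0.9650 m

stop time T_s = (2/5)/(1/2) = 0.8000 s
reaction-phase robot travel = 0.4000·0.2500 = 0.1000 m
robot under decel: 0.4000²/(2·0.5000) = 0.1600 m
human closes 0.6000·1.0500 = 0.6300 m
margins: 0.0600+0.0050+0.0100 = 0.0750 m
S_min ≈ 0.1000+0.1600+0.6300+0.0750  ⇒  S_min = 193/200 m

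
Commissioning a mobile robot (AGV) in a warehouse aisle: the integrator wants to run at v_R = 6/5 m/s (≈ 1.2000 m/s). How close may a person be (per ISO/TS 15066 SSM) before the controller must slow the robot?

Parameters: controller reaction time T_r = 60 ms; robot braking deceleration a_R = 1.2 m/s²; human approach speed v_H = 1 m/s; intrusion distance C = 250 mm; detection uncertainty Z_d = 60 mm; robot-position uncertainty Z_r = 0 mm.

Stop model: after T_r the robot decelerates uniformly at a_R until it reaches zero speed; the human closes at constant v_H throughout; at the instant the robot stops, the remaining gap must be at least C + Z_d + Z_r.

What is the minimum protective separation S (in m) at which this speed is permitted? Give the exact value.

S_min = 1021/500 m = 2.0420 m

stop time T_s = (6/5)/(6/5) = 1.0000 s
robot covers v_R·T_r = 1.2000·0.0600 = 0.0720 m before braking
robot under decel: 1.2000²/(2·1.2000) = 0.6000 m
person approaches 1.0000·(0.0600+1.0000) = 1.0600 m
margins: 0.2500+0.0600+0.0000 = 0.3100 m
S_min ≈ 0.0720+0.6000+1.0600+0.3100  ⇒  S_min = 1021/500 m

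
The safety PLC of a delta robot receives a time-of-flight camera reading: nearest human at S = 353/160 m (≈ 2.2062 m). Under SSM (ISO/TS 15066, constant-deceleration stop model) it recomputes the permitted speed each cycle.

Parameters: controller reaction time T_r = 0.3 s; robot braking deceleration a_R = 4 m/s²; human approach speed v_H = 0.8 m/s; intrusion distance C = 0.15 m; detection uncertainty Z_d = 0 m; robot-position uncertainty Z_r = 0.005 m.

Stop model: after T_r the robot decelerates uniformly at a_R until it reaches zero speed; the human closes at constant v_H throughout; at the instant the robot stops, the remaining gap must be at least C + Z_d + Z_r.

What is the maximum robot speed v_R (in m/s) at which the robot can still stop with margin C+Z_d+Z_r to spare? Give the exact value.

collect terms ⇒ (1/8)·v_R² + (1/2)·v_R + (-1449/800) = 0
  disc = (1/2)² − 4·(1/8)·(-1449/800) = 1849/1600 ; √disc = 43/40
  v_R = (−(1/2) + 43/40) / (2·(1/8)) = 23/10 m/s
check:
braking lasts T_s = (23/10)/4 = 0.5750 s
robot in T_r: 2.3000·0.3000 = 0.6900 m
braking distance = 2.3000²/(2·4.0000) = 0.6613 m
human closes 0.8000·0.8750 = 0.7000 m
margins: 0.1500+0.0000+0.0050 = 0.1550 m
sum ≈ 0.6900+0.6613+0.7000+0.1550 ≈ 2.2062 m = S ✓

v_R_max = 23/10 m/s = 2.3000 m/s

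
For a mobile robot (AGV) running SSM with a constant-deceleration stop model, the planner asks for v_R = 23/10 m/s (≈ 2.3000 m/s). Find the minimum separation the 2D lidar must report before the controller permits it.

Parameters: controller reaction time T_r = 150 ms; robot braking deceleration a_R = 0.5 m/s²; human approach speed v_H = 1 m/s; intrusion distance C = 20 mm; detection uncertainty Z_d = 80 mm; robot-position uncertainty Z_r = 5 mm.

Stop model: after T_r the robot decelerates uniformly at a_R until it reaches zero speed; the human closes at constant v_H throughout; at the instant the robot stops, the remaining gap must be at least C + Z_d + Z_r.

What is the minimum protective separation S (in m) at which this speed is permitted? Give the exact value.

S_min = 1049/100 m = 10.4900 m

braking lasts T_s = (23/10)/(1/2) = 4.6000 s
reaction-phase robot travel = 2.3000·0.1500 = 0.3450 m
braking distance = 2.3000²/(2·0.5000) = 5.2900 m
human over T_r+T_s: 1.0000·(0.1500+4.6000) = 4.7500 m
margins: 0.0200+0.0800+0.0050 = 0.1050 m
S_min ≈ 0.3450+5.2900+4.7500+0.1050  ⇒  S_min = 1049/100 m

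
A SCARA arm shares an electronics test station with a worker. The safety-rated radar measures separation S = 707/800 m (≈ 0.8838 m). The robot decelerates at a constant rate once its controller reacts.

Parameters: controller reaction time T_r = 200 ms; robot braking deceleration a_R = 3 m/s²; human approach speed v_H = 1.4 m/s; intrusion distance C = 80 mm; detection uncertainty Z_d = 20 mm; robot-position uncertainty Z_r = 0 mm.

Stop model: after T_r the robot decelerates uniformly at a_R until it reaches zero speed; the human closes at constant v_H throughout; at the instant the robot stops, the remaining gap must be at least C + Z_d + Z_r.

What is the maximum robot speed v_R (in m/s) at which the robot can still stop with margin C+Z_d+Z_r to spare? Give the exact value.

collect terms ⇒ (1/6)·v_R² + (2/3)·v_R + (-403/800) = 0
  disc = (2/3)² − 4·(1/6)·(-403/800) = 2809/3600 ; √disc = 53/60
  v_R = (−(2/3) + 53/60) / (2·(1/6)) = 13/20 m/s
check:
T_s = v_R/a_R = (13/20)/3 = 0.2167 s
robot in T_r: 0.6500·0.2000 = 0.1300 m
robot under decel: 0.6500²/(2·3.0000) = 0.0704 m
person approaches 1.4000·(0.2000+0.2167) = 0.5833 m
C+Z_d+Z_r = 0.0800+0.0200+0.0000 = 0.1000 m
sum ≈ 0.1300+0.0704+0.5833+0.1000 ≈ 0.8838 m = S ✓

v_R_max = 13/20 m/s = 0.6500 m/s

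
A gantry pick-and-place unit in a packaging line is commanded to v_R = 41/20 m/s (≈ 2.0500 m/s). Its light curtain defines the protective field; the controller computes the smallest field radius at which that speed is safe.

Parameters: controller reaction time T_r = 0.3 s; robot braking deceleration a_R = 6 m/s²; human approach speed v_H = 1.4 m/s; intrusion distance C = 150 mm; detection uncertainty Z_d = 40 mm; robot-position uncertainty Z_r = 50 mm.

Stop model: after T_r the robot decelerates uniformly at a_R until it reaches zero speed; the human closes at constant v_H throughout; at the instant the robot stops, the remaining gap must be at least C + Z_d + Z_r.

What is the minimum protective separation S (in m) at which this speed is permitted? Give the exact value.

S_min = 10097/4800 m = 2.1035 m

T_s = v_R/a_R = (41/20)/6 = 0.3417 s
robot in T_r: 2.0500·0.3000 = 0.6150 m
robot under decel: 2.0500²/(2·6.0000) = 0.3502 m
human closes 1.4000·0.6417 = 0.8983 m
margins: 0.1500+0.0400+0.0500 = 0.2400 m
S_min ≈ 0.6150+0.3502+0.8983+0.2400  ⇒  S_min = 10097/4800 m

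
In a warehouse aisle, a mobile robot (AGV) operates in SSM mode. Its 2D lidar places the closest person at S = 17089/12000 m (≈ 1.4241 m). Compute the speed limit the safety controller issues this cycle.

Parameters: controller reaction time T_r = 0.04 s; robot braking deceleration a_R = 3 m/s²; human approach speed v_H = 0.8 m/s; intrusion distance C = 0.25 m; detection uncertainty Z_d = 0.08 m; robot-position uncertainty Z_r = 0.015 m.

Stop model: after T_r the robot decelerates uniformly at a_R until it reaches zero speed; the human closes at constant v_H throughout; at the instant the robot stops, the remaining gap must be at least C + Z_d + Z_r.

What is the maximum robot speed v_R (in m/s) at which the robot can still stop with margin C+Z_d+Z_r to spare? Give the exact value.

collect terms ⇒ (1/6)·v_R² + (23/75)·v_R + (-2513/2400) = 0
  disc = (23/75)² − 4·(1/6)·(-2513/2400) = 7921/10000 ; √disc = 89/100
  v_R = (−(23/75) + 89/100) / (2·(1/6)) = 7/4 m/s
check:
braking lasts T_s = (7/4)/3 = 0.5833 s
robot in T_r: 1.7500·0.0400 = 0.0700 m
braking distance = 1.7500²/(2·3.0000) = 0.5104 m
human closes 0.8000·0.6233 = 0.4987 m
residual clearance needed = 0.2500+0.0800+0.0150 = 0.3450 m
sum ≈ 0.0700+0.5104+0.4987+0.3450 ≈ 1.4241 m = S ✓

v_R_max = 7/4 m/s = 1.7500 m/s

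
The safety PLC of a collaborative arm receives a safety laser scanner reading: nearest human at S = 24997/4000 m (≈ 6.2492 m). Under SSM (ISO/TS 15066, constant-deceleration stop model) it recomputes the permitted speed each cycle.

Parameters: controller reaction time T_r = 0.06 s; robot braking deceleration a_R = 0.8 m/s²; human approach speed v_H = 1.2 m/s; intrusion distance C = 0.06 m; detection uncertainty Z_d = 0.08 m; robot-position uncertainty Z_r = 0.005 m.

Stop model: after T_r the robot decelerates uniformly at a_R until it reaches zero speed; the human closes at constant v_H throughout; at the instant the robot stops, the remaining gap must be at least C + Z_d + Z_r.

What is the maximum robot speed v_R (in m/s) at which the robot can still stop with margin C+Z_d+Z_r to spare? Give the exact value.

v_R_max = 21/10 m/s = 2.1000 m/s

at the boundary: (5/8)·v² + (39/25)·v + (-24129/4000) = 0
  disc = (39/25)² − 4·(5/8)·(-24129/4000) = 700569/40000 ; √disc = 837/200
  v_R = (−(39/25) + 837/200) / (2·(5/8)) = 21/10 m/s
check:
braking lasts T_s = (21/10)/(4/5) = 2.6250 s
robot covers v_R·T_r = 2.1000·0.0600 = 0.1260 m before braking
robot under decel: 2.1000²/(2·0.8000) = 2.7563 m
human over T_r+T_s: 1.2000·(0.0600+2.6250) = 3.2220 m
C+Z_d+Z_r = 0.0600+0.0800+0.0050 = 0.1450 m
sum ≈ 0.1260+2.7563+3.2220+0.1450 ≈ 6.2492 m = S ✓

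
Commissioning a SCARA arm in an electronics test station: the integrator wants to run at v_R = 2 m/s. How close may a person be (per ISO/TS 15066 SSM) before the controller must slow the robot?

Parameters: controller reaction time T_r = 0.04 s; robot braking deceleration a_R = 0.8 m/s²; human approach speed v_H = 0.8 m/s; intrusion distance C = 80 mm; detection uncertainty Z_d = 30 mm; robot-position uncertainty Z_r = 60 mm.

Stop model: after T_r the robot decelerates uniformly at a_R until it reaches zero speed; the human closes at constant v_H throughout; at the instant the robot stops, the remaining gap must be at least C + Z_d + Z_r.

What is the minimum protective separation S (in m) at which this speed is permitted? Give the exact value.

S_min = 2391/500 m = 4.7820 m

T_s = v_R/a_R = 2/(4/5) = 2.5000 s
robot in T_r: 2.0000·0.0400 = 0.0800 m
robot covers 2.0000·2.5000 − ½·0.8000·2.5000² = 2.5000 m while stopping
person approaches 0.8000·(0.0400+2.5000) = 2.0320 m
C+Z_d+Z_r = 0.0800+0.0300+0.0600 = 0.1700 m
S_min ≈ 0.0800+2.5000+2.0320+0.1700  ⇒  S_min = 2391/500 m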